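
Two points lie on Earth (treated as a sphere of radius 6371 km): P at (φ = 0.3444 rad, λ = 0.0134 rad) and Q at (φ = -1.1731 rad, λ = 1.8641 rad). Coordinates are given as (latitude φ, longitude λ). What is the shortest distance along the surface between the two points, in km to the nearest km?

With latitudes φ₁ = 19.733°, φ₂ = -67.214° and longitude difference Δλ = 106.037°:
Haversine: a = sin²(Δφ/2) + cos φ₁ cos φ₂ sin²(Δλ/2) = 0.4734 + (0.9413)(0.3873)(0.6381) = 0.70600.
Central angle c = 2·arcsin(√a) = 1.99544 rad.
Distance = R·c = 6371 × 1.9954 ≈ 12713 km.

12713 km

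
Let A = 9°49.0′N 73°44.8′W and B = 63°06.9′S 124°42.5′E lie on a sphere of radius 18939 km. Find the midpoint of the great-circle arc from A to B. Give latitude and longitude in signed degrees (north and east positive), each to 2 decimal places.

-51.47°, -88.17°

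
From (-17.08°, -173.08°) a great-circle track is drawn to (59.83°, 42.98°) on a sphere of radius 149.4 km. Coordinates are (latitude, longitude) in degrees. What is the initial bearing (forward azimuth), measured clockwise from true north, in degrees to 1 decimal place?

With φ₁ = -0.2981, φ₂ = 1.0442, Δλ = -2.5122 rad, the forward-azimuth formula gives
θ = atan2( sin Δλ cos φ₂ , cos φ₁ sin φ₂ − sin φ₁ cos φ₂ cos Δλ ) = atan2(-0.2958, 0.7071) = -22.70°.
Adding 360° brings this into [0°, 360°): 337.3°.

337.3°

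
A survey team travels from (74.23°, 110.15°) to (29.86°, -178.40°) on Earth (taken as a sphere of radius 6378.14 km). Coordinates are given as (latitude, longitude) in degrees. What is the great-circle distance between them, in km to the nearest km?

6273 km

Let φ₁ = 1.2956 rad, φ₂ = 0.5212 rad, and Δλ = 1.2470 rad.
cos c = sin φ₁ sin φ₂ + cos φ₁ cos φ₂ cos Δλ = (0.9624)(0.4979) + (0.2718)(0.8672)(0.3181) = 0.55412,
so c = arccos(0.55412) = 0.98348 rad.
Distance = R·c = 6378.14 × 0.9835 ≈ 6273 km.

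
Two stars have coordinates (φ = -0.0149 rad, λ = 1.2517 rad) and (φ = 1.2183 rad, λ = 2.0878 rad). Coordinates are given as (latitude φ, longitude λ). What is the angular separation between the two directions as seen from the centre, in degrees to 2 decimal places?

Let φ₁ = -0.0149 rad, φ₂ = 1.2183 rad, and Δλ = 0.8361 rad.
cos c = sin φ₁ sin φ₂ + cos φ₁ cos φ₂ cos Δλ = (-0.0149)(0.9385) + (0.9999)(0.3452)(0.6704) = 0.21743,
so c = arccos(0.21743) = 1.35162 rad.
So the angular separation is 77.44°.

77.44°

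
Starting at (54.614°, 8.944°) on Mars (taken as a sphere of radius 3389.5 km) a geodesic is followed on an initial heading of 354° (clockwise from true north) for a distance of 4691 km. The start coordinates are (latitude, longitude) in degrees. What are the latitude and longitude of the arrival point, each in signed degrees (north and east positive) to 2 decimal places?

Angular distance δ = d/R = 4691/3389.5 = 1.38398 rad; initial bearing θ = 6.1785 rad.
sin φ₂ = sin φ₁ cos δ + cos φ₁ sin δ cos θ = (0.8153)(0.1857) + (0.5791)(0.9826)(0.9945) = 0.7173, so φ₂ = 45.83°.
Δλ = atan2(sin θ sin δ cos φ₁, cos δ − sin φ₁ sin φ₂) = atan2(-0.0595, -0.3991) = -171.523°.
λ₂ = 8.944° − 171.523° = -162.58°.

45.83°, -162.58°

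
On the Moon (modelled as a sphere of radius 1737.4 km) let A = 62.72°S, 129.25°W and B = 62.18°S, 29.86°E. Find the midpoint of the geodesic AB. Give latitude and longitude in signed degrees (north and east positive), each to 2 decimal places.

-84.59°, -46.89°

The central angle between A and B is δ = 0.9444 rad.
With f = 0.5, the slerp weights are sin((1−f)δ)/sin δ = 0.5614 and sin(fδ)/sin δ = 0.5614.
Weighted sum of the unit vectors: (0.5614)·(-0.2900,-0.3549,-0.8888) + (0.5614)·(0.4047,0.2324,-0.8844) = (0.0644, -0.0688, -0.9955).
Converting back: φ = atan2(z, √(x²+y²)) = -84.59°, λ = atan2(y, x) = -46.89°.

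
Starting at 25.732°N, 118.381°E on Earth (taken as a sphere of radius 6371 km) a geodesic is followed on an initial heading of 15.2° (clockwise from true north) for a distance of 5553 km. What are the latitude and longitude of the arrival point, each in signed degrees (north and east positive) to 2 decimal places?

70.87°, 156.14°

Angular distance δ = d/R = 5553/6371 = 0.87161 rad; initial bearing θ = 0.2653 rad.
sin φ₂ = sin φ₁ cos δ + cos φ₁ sin δ cos θ = (0.4342)(0.6436) + (0.9008)(0.7654)(0.9650) = 0.9448, so φ₂ = 70.87°.
Δλ = atan2(sin θ sin δ cos φ₁, cos δ − sin φ₁ sin φ₂) = atan2(0.1808, 0.2334) = 37.756°.
λ₂ = 118.381° + 37.756° = 156.14°.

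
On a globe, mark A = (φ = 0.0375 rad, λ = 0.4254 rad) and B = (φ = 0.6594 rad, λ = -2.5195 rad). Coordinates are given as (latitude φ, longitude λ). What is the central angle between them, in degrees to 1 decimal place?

138.7°

Let φ₁ = 0.0375 rad, φ₂ = 0.6594 rad, and Δλ = -2.9449 rad.
cos c = sin φ₁ sin φ₂ + cos φ₁ cos φ₂ cos Δλ = (0.0375)(0.6126) + (0.9993)(0.7904)(-0.9807) = -0.75161,
so c = arccos(-0.75161) = 2.42129 rad.
So the angular separation is 138.7°.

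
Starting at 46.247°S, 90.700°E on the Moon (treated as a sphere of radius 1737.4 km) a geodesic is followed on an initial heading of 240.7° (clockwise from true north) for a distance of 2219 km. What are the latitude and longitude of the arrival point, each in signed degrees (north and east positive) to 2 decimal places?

Angular distance δ = d/R = 2219/1737.4 = 1.27720 rad; initial bearing θ = 4.2010 rad.
sin φ₂ = sin φ₁ cos δ + cos φ₁ sin δ cos θ = (-0.7223)(0.2894) + (0.6916)(0.9572)(-0.4894) = -0.5330, so φ₂ = -32.21°.
Δλ = atan2(sin θ sin δ cos φ₁, cos δ − sin φ₁ sin φ₂) = atan2(-0.5773, -0.0956) = -99.403°.
λ₂ = 90.700° − 99.403° = -8.70°.

-32.21°, -8.70°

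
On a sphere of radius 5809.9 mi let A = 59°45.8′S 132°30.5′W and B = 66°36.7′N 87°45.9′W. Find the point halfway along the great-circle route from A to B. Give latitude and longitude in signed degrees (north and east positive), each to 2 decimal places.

Central angle δ = 2.2797 rad. Interpolating on the sphere with fraction f = 0.5:
P = [sin((1−f)δ)·A + sin(fδ)·B] / sin δ = 1.1969·A + 1.1969·B in Cartesian coordinates,
giving P = (-0.3887, -0.9191, 0.0645), i.e. latitude 3.70°, longitude -112.93°.

3.70°, -112.93°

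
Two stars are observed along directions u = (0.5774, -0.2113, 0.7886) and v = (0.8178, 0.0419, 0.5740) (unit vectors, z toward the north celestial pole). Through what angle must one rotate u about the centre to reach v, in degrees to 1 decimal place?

u·v = 0.9160; |u| = 1.0000, |v| = 1.0000.
cos θ = (u·v)/(|u||v|) = 0.9160, so θ = 23.6°.

23.6°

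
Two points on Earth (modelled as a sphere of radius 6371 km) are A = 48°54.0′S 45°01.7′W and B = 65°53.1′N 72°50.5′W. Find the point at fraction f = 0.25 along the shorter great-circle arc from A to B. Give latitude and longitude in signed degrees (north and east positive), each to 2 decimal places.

The central angle between A and B is δ = 2.0378 rad.
With f = 0.25, the slerp weights are sin((1−f)δ)/sin δ = 1.1189 and sin(fδ)/sin δ = 0.5462.
Weighted sum of the unit vectors: (1.1189)·(0.4646,-0.4651,-0.7536) + (0.5462)·(0.1205,-0.3904,0.9127) = (0.5857, -0.7336, -0.3447).
Converting back: φ = atan2(z, √(x²+y²)) = -20.16°, λ = atan2(y, x) = -51.40°.

-20.16°, -51.40°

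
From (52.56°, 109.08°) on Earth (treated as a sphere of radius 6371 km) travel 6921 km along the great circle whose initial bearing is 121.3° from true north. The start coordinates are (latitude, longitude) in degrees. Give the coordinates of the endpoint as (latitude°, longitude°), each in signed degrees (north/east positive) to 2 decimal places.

Angular distance δ = d/R = 6921/6371 = 1.08633 rad; initial bearing θ = 2.1171 rad.
sin φ₂ = sin φ₁ cos δ + cos φ₁ sin δ cos θ = (0.7940)(0.4657) + (0.6079)(0.8849)(-0.5195) = 0.0903, so φ₂ = 5.18°.
Δλ = atan2(sin θ sin δ cos φ₁, cos δ − sin φ₁ sin φ₂) = atan2(0.4597, 0.3940) = 49.397°.
λ₂ = 109.080° + 49.397° = 158.48°.

5.18°, 158.48°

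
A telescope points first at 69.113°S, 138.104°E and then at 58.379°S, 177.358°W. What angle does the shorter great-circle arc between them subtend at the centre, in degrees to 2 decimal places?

Let φ₁ = -1.2062 rad, φ₂ = -1.0189 rad, and Δλ = 0.7773 rad.
Haversine: a = sin²(Δφ/2) + cos φ₁ cos φ₂ sin²(Δλ/2) = 0.0087 + (0.3565)(0.5243)(0.1436) = 0.03559.
Central angle c = 2·arcsin(√a) = 0.37960 rad.
So the angular separation is 21.75°.

21.75°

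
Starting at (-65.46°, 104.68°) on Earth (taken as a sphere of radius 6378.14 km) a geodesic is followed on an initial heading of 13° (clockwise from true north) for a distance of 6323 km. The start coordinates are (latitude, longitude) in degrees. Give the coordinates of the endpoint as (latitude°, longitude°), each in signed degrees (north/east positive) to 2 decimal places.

Angular distance δ = d/R = 6323/6378.14 = 0.99135 rad; initial bearing θ = 0.2269 rad.
sin φ₂ = sin φ₁ cos δ + cos φ₁ sin δ cos θ = (-0.9097)(0.5476) + (0.4153)(0.8368)(0.9744) = -0.1595, so φ₂ = -9.18°.
Δλ = atan2(sin θ sin δ cos φ₁, cos δ − sin φ₁ sin φ₂) = atan2(0.0782, 0.4025) = 10.992°.
λ₂ = 104.680° + 10.992° = 115.67°.

-9.18°, 115.67°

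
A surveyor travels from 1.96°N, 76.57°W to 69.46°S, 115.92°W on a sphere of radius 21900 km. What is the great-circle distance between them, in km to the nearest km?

29112 km

Let φ₁ = 0.0342 rad, φ₂ = -1.2123 rad, and Δλ = -0.6868 rad.
cos c = sin φ₁ sin φ₂ + cos φ₁ cos φ₂ cos Δλ = (0.0342)(-0.9364) + (0.9994)(0.3509)(0.7733) = 0.23913,
so c = arccos(0.23913) = 1.32933 rad.
Distance = R·c = 21900 × 1.3293 ≈ 29112 km.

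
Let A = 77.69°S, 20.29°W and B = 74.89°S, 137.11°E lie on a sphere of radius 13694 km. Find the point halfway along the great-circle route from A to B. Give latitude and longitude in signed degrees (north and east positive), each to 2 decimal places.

The central angle between A and B is δ = 0.4692 rad.
With f = 0.5, the slerp weights are sin((1−f)δ)/sin δ = 0.5141 and sin(fδ)/sin δ = 0.5141.
Weighted sum of the unit vectors: (0.5141)·(0.2000,-0.0739,-0.9770) + (0.5141)·(-0.1910,0.1774,-0.9654) = (0.0046, 0.0532, -0.9986).
Converting back: φ = atan2(z, √(x²+y²)) = -86.94°, λ = atan2(y, x) = 85.04°.

-86.94°, 85.04°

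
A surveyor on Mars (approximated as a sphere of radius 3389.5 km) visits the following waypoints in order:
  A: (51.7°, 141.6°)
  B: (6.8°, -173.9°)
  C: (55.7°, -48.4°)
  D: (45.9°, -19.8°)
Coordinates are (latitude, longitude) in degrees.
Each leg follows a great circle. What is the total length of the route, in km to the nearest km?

Leg A→B: central angle 1.0100 rad, distance 3423.4 km.
Leg B→C: central angle 1.7999 rad, distance 6100.8 km.
Leg C→D: central angle 0.3553 rad, distance 1204.1 km.
Total: 3423.4 + 6100.8 + 1204.1 ≈ 10728 km.

10728 km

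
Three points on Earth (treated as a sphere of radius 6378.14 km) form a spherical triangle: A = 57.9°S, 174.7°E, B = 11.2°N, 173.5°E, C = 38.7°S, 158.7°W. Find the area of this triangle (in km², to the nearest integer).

Side lengths (central angles): a = 0.9815, b = 0.4499, c = 1.2061 rad; semiperimeter s = 1.3188.
By l'Huilier's theorem, tan(E/4) = √[tan(s/2) tan((s−a)/2) tan((s−b)/2) tan((s−c)/2)], giving spherical excess E = 0.2348 rad.
Area = E·R² = 0.2348 × (6378.14)² ≈ 9550442 km².

9550442 km²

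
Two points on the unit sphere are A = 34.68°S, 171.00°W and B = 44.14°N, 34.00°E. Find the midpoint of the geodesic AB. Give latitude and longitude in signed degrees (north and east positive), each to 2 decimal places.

20.08°, 128.55°

The central angle between A and B is δ = 2.7682 rad.
With f = 0.5, the slerp weights are sin((1−f)δ)/sin δ = 2.6940 and sin(fδ)/sin δ = 2.6940.
Weighted sum of the unit vectors: (2.6940)·(-0.8122,-0.1286,-0.5690) + (2.6940)·(0.5950,0.4013,0.6964) = (-0.5853, 0.7345, 0.3433).
Converting back: φ = atan2(z, √(x²+y²)) = 20.08°, λ = atan2(y, x) = 128.55°.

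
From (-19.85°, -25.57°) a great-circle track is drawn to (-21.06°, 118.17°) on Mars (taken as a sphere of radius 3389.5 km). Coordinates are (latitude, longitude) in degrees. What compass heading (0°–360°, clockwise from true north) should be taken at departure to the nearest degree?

137°

Δλ = 143.740° = 2.5087 rad.
y = sin Δλ · cos φ₂ = (0.5915)(0.9332) = 0.5519
x = cos φ₁ sin φ₂ − sin φ₁ cos φ₂ cos Δλ = (0.9406)(-0.3593) − (-0.3396)(0.9332)(-0.8063) = -0.5935
θ = atan2(y, x) = 137.08°, so the bearing is 137°.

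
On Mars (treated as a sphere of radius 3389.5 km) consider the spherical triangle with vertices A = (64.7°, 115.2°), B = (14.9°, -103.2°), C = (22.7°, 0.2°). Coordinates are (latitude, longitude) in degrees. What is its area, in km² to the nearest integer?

Side lengths (central angles): a = 1.6784, b = 1.3875, c = 1.6621 rad; semiperimeter s = 2.3640.
By l'Huilier's theorem, tan(E/4) = √[tan(s/2) tan((s−a)/2) tan((s−b)/2) tan((s−c)/2)], giving spherical excess E = 1.5618 rad.
Area = E·R² = 1.5618 × (3389.5)² ≈ 17943541 km².

17943541 km²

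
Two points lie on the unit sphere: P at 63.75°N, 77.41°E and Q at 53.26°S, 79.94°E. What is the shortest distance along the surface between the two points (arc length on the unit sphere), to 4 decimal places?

2.0425

With latitudes φ₁ = 63.750°, φ₂ = -53.260° and longitude difference Δλ = 2.530°:
cos c = sin φ₁ sin φ₂ + cos φ₁ cos φ₂ cos Δλ = (0.8969)(-0.8014) + (0.4423)(0.5982)(0.9990) = -0.45440,
so c = arccos(-0.45440) = 2.04250 rad.
On the unit sphere the arc length equals the central angle: 2.0425.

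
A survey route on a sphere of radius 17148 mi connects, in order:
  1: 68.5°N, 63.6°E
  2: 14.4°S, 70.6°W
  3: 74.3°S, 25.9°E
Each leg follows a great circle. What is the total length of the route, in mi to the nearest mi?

58812 mi

Leg 1→2: central angle 2.0702 rad, distance 35499.2 mi.
Leg 2→3: central angle 1.3595 rad, distance 23312.5 mi.
Total: 35499.2 + 23312.5 ≈ 58812 mi.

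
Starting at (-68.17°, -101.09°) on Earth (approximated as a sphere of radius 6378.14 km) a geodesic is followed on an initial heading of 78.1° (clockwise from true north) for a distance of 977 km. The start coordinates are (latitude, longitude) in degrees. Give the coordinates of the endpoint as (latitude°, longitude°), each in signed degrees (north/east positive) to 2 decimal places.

-64.92°, -80.47°

Angular distance δ = d/R = 977/6378.14 = 0.15318 rad; initial bearing θ = 1.3631 rad.
sin φ₂ = sin φ₁ cos δ + cos φ₁ sin δ cos θ = (-0.9283)(0.9883) + (0.3719)(0.1526)(0.2062) = -0.9057, so φ₂ = -64.92°.
Δλ = atan2(sin θ sin δ cos φ₁, cos δ − sin φ₁ sin φ₂) = atan2(0.0555, 0.1475) = 20.624°.
λ₂ = -101.090° + 20.624° = -80.47°.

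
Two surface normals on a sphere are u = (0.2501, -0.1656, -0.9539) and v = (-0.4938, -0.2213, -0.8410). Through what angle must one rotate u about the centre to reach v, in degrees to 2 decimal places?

44.33°

u·v = 0.7154; |u| = 0.9999, |v| = 1.0000.
cos θ = (u·v)/(|u||v|) = 0.7154, so θ = 44.33°.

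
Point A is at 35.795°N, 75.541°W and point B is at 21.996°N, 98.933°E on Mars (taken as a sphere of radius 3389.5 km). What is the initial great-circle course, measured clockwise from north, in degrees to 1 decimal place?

6.0°

With φ₁ = 0.6247, φ₂ = 0.3839, Δλ = 3.0451 rad, the forward-azimuth formula gives
θ = atan2( sin Δλ cos φ₂ , cos φ₁ sin φ₂ − sin φ₁ cos φ₂ cos Δλ ) = atan2(0.0893, 0.8436) = 6.04°.
So the initial bearing is 6.0°.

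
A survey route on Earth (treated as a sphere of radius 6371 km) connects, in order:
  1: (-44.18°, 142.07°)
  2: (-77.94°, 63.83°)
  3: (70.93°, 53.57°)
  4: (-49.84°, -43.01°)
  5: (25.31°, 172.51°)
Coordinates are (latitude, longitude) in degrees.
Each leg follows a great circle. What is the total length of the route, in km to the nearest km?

Leg 1→2: central angle 0.7784 rad, distance 4958.9 km.
Leg 2→3: central angle 2.6004 rad, distance 16567.1 km.
Leg 3→4: central angle 2.4135 rad, distance 15376.5 km.
Leg 4→5: central angle 2.5002 rad, distance 15928.7 km.
Total: 4958.9 + 16567.1 + 15376.5 + 15928.7 ≈ 52831 km.

52831 km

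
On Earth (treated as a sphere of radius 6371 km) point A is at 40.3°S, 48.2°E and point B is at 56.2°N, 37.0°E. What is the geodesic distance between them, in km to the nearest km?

In radians: φ₁ = -0.7034, φ₂ = 0.9809, Δλ = -11.200° = -0.1955 rad.
cos c = sin φ₁ sin φ₂ + cos φ₁ cos φ₂ cos Δλ = (-0.6468)(0.8310) + (0.7627)(0.5563)(0.9810) = -0.12128,
so c = arccos(-0.12128) = 1.69238 rad.
Distance = R·c = 6371 × 1.6924 ≈ 10782 km.

10782 km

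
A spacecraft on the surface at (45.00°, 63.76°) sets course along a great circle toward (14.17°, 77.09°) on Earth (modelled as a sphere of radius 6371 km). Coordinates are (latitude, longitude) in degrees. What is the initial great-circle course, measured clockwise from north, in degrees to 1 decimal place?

Δλ = 13.330° = 0.2327 rad.
y = sin Δλ · cos φ₂ = (0.2306)(0.9696) = 0.2235
x = cos φ₁ sin φ₂ − sin φ₁ cos φ₂ cos Δλ = (0.7071)(0.2448) − (0.7071)(0.9696)(0.9731) = -0.4940
θ = atan2(y, x) = 155.65°, so the bearing is 155.7°.

155.7°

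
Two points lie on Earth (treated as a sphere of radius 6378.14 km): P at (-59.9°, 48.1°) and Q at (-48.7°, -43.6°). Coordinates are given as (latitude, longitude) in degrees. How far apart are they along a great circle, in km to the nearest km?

Let φ₁ = -1.0455 rad, φ₂ = -0.8500 rad, and Δλ = -1.6005 rad.
cos c = sin φ₁ sin φ₂ + cos φ₁ cos φ₂ cos Δλ = (-0.8652)(-0.7513) + (0.5015)(0.6600)(-0.0297) = 0.64014,
so c = arccos(0.64014) = 0.87612 rad.
Distance = R·c = 6378.14 × 0.8761 ≈ 5588 km.

5588 km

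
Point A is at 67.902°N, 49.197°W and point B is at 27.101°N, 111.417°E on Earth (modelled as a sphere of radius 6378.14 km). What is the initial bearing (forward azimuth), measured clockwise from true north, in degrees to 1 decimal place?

17.3°

Δλ = 160.614° = 2.8032 rad.
y = sin Δλ · cos φ₂ = (0.3319)(0.8902) = 0.2955
x = cos φ₁ sin φ₂ − sin φ₁ cos φ₂ cos Δλ = (0.3762)(0.4556) − (0.9265)(0.8902)(-0.9433) = 0.9494
θ = atan2(y, x) = 17.29°, so the bearing is 17.3°.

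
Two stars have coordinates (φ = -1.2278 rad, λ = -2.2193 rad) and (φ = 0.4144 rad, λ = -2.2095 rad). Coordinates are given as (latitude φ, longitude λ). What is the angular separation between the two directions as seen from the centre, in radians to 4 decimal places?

With latitudes φ₁ = -70.348°, φ₂ = 23.743° and longitude difference Δλ = 0.561°:
cos c = sin φ₁ sin φ₂ + cos φ₁ cos φ₂ cos Δλ = (-0.9418)(0.4026) + (0.3363)(0.9154)(1.0000) = -0.07136,
so c = arccos(-0.07136) = 1.64221 rad.
So the angular separation is 1.6422 rad.

1.6422 rad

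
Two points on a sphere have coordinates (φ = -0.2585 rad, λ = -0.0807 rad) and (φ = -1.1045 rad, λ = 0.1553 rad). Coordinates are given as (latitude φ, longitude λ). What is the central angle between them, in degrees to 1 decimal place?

In radians: φ₁ = -0.2585, φ₂ = -1.1045, Δλ = 13.522° = 0.2360 rad.
cos c = sin φ₁ sin φ₂ + cos φ₁ cos φ₂ cos Δλ = (-0.2556)(-0.8932) + (0.9668)(0.4496)(0.9723) = 0.65094,
so c = arccos(0.65094) = 0.86198 rad.
So the angular separation is 49.4°.

49.4°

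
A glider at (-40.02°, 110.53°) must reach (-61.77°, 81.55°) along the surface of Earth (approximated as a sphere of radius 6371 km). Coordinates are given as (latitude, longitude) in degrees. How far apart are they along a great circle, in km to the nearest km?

3107 km

Let φ₁ = -0.6985 rad, φ₂ = -1.0781 rad, and Δλ = -0.5058 rad.
cos c = sin φ₁ sin φ₂ + cos φ₁ cos φ₂ cos Δλ = (-0.6431)(-0.8811) + (0.7658)(0.4730)(0.8748) = 0.88345,
so c = arccos(0.88345) = 0.48761 rad.
Distance = R·c = 6371 × 0.4876 ≈ 3107 km.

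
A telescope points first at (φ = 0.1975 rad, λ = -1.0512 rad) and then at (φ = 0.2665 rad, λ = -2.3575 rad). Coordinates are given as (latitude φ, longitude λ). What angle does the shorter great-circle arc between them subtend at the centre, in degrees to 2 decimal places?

72.60°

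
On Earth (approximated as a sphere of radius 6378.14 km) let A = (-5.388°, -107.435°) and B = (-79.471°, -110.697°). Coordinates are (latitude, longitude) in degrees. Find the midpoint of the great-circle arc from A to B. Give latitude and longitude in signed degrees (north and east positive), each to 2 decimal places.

-42.44°, -107.94°

The central angle between A and B is δ = 1.2933 rad.
With f = 0.5, the slerp weights are sin((1−f)δ)/sin δ = 0.6265 and sin(fδ)/sin δ = 0.6265.
Weighted sum of the unit vectors: (0.6265)·(-0.2983,-0.9498,-0.0939) + (0.6265)·(-0.0646,-0.1709,-0.9832) = (-0.2273, -0.7022, -0.6748).
Converting back: φ = atan2(z, √(x²+y²)) = -42.44°, λ = atan2(y, x) = -107.94°.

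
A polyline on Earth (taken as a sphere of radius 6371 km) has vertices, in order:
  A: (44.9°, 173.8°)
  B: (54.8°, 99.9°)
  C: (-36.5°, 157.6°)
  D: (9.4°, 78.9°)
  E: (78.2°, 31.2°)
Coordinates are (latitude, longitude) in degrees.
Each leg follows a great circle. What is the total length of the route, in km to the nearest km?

34429 km

Leg A→B: central angle 0.8093 rad, distance 5155.8 km.
Leg B→C: central angle 1.8116 rad, distance 11541.5 km.
Leg C→D: central angle 1.5125 rad, distance 9636.2 km.
Leg D→E: central angle 1.2707 rad, distance 8095.3 km.
Total: 5155.8 + 11541.5 + 9636.2 + 8095.3 ≈ 34429 km.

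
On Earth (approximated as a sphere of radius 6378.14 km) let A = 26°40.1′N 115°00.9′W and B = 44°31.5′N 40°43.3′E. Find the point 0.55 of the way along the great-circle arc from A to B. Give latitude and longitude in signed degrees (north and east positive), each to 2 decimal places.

73.70°, -48.34°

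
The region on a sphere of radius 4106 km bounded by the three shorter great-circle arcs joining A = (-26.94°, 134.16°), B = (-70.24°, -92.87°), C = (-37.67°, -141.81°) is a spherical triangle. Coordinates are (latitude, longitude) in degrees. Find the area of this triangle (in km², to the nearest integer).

Side lengths (central angles): a = 0.7214, b = 1.2129, c = 1.3480 rad; semiperimeter s = 1.6412.
By l'Huilier's theorem, tan(E/4) = √[tan(s/2) tan((s−a)/2) tan((s−b)/2) tan((s−c)/2)], giving spherical excess E = 0.5195 rad.
Area = E·R² = 0.5195 × (4106)² ≈ 8758804 km².

8758804 km²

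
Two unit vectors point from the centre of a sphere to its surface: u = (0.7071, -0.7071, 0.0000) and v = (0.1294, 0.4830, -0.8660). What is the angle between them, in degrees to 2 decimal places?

104.48°

u·v = -0.2500; |u| = 1.0000, |v| = 1.0000.
cos θ = (u·v)/(|u||v|) = -0.2500, so θ = 104.48°.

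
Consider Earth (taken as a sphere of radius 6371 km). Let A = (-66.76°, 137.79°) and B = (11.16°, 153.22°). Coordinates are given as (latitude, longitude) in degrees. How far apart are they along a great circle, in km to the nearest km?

In radians: φ₁ = -1.1652, φ₂ = 0.1948, Δλ = 15.430° = 0.2693 rad.
Haversine: a = sin²(Δφ/2) + cos φ₁ cos φ₂ sin²(Δλ/2) = 0.3954 + (0.3946)(0.9811)(0.0180) = 0.40234.
Central angle c = 2·arcsin(√a) = 1.37421 rad.
Distance = R·c = 6371 × 1.3742 ≈ 8755 km.

8755 km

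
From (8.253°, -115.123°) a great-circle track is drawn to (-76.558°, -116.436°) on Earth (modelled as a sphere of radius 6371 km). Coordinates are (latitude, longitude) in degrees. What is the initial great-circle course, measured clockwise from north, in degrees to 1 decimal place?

180.3°

Δλ = -1.313° = -0.0229 rad.
y = sin Δλ · cos φ₂ = (-0.0229)(0.2325) = -0.0053
x = cos φ₁ sin φ₂ − sin φ₁ cos φ₂ cos Δλ = (0.9896)(-0.9726) − (0.1435)(0.2325)(0.9997) = -0.9959
θ = atan2(y, x) = -179.69°; adding 360° gives 180.3°.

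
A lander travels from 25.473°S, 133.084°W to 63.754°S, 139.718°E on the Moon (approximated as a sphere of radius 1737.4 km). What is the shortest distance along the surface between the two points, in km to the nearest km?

In radians: φ₁ = -0.4446, φ₂ = -1.1127, Δλ = -87.198° = -1.5219 rad.
cos c = sin φ₁ sin φ₂ + cos φ₁ cos φ₂ cos Δλ = (-0.4301)(-0.8969) + (0.9028)(0.4422)(0.0489) = 0.40526,
so c = arccos(0.40526) = 1.15353 rad.
Distance = R·c = 1737.4 × 1.1535 ≈ 2004 km.

2004 km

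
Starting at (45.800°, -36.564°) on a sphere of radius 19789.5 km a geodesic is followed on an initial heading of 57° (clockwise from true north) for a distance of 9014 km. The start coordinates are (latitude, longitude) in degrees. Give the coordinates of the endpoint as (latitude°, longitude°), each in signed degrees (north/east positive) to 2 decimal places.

Angular distance δ = d/R = 9014/19789.5 = 0.45549 rad; initial bearing θ = 0.9948 rad.
sin φ₂ = sin φ₁ cos δ + cos φ₁ sin δ cos θ = (0.7169)(0.8980) + (0.6972)(0.4399)(0.5446) = 0.8109, so φ₂ = 54.18°.
Δλ = atan2(sin θ sin δ cos φ₁, cos δ − sin φ₁ sin φ₂) = atan2(0.2572, 0.3167) = 39.079°.
λ₂ = -36.564° + 39.079° = 2.51°.

54.18°, 2.51°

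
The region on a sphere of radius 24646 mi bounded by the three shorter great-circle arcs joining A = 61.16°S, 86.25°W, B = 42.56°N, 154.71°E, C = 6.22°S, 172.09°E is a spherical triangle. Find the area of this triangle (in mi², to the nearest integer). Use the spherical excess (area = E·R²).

Side lengths (central angles): a = 0.8950, b = 1.5728, c = 2.4417 rad; semiperimeter s = 2.4548.
By l'Huilier's theorem, tan(E/4) = √[tan(s/2) tan((s−a)/2) tan((s−b)/2) tan((s−c)/2)], giving spherical excess E = 0.3678 rad.
Area = E·R² = 0.3678 × (24646)² ≈ 223416018 mi².

223416018 mi²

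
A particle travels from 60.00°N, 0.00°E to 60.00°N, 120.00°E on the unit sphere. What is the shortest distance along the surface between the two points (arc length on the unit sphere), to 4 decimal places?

0.8957

With latitudes φ₁ = 60.000°, φ₂ = 60.000° and longitude difference Δλ = 120.000°:
cos c = sin φ₁ sin φ₂ + cos φ₁ cos φ₂ cos Δλ = (0.8660)(0.8660) + (0.5000)(0.5000)(-0.5000) = 0.62500,
so c = arccos(0.62500) = 0.89566 rad.
On the unit sphere the arc length equals the central angle: 0.8957.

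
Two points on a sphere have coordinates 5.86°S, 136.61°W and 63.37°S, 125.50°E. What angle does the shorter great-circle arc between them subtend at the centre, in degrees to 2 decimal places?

88.28°

With latitudes φ₁ = -5.860°, φ₂ = -63.370° and longitude difference Δλ = -97.890°:
Haversine: a = sin²(Δφ/2) + cos φ₁ cos φ₂ sin²(Δλ/2) = 0.2314 + (0.9948)(0.4482)(0.5686) = 0.48497.
Central angle c = 2·arcsin(√a) = 1.54073 rad.
So the angular separation is 88.28°.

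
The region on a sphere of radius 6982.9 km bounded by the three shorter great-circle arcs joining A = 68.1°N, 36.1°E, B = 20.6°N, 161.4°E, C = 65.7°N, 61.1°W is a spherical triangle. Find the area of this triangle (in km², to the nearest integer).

Side lengths (central angles): a = 1.5341, b = 0.5981, c = 1.4458 rad; semiperimeter s = 1.7890.
By l'Huilier's theorem, tan(E/4) = √[tan(s/2) tan((s−a)/2) tan((s−b)/2) tan((s−c)/2)], giving spherical excess E = 0.5443 rad.
Area = E·R² = 0.5443 × (6982.9)² ≈ 26540721 km².

26540721 km²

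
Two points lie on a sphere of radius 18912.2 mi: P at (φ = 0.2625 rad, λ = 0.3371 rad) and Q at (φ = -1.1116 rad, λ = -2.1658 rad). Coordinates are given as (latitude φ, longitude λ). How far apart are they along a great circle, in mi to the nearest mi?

41323 mi

Let φ₁ = 0.2625 rad, φ₂ = -1.1116 rad, and Δλ = -2.5029 rad.
cos c = sin φ₁ sin φ₂ + cos φ₁ cos φ₂ cos Δλ = (0.2595)(-0.8964) + (0.9657)(0.4432)(-0.8029) = -0.57628,
so c = arccos(-0.57628) = 2.18497 rad.
Distance = R·c = 18912.2 × 2.1850 ≈ 41323 mi.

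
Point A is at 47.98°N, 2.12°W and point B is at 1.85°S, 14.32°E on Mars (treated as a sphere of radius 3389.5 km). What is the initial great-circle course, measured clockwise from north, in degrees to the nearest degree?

159°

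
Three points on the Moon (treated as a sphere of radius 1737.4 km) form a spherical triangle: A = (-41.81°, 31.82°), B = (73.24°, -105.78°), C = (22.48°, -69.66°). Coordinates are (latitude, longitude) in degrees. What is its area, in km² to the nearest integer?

5383971 km²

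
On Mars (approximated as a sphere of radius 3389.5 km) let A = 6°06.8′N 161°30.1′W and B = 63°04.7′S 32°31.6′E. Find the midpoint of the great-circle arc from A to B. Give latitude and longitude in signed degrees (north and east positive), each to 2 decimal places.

-54.22°, -172.69°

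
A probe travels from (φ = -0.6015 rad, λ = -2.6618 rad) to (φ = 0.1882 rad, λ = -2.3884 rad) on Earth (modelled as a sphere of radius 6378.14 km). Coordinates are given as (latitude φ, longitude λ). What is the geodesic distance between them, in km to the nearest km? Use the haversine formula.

In radians: φ₁ = -0.6015, φ₂ = 0.1882, Δλ = 15.665° = 0.2734 rad.
Haversine: a = sin²(Δφ/2) + cos φ₁ cos φ₂ sin²(Δλ/2) = 0.1480 + (0.8245)(0.9823)(0.0186) = 0.16301.
Central angle c = 2·arcsin(√a) = 0.83122 rad.
Distance = R·c = 6378.14 × 0.8312 ≈ 5302 km.

5302 km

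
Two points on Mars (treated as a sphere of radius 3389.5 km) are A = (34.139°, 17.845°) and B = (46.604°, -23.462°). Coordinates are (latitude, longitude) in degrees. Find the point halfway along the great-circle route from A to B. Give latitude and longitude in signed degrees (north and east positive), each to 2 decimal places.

42.24°, -0.80°

Central angle δ = 0.5828 rad. Interpolating on the sphere with fraction f = 0.5:
P = [sin((1−f)δ)·A + sin(fδ)·B] / sin δ = 0.5220·A + 0.5220·B in Cartesian coordinates,
giving P = (0.7403, -0.0104, 0.6723), i.e. latitude 42.24°, longitude -0.80°.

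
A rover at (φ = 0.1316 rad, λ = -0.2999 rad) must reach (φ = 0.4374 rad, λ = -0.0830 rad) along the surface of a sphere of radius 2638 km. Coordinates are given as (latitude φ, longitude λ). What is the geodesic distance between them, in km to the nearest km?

974 km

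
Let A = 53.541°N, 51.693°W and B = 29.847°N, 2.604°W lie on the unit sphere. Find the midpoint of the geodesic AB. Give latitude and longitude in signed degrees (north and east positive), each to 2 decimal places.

44.30°, -22.27°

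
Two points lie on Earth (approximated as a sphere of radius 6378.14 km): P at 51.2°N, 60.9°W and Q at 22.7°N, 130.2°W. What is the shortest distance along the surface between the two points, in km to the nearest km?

6642 km

Let φ₁ = 0.8936 rad, φ₂ = 0.3962 rad, and Δλ = -1.2095 rad.
cos c = sin φ₁ sin φ₂ + cos φ₁ cos φ₂ cos Δλ = (0.7793)(0.3859) + (0.6266)(0.9225)(0.3535) = 0.50508,
so c = arccos(0.50508) = 1.04132 rad.
Distance = R·c = 6378.14 × 1.0413 ≈ 6642 km.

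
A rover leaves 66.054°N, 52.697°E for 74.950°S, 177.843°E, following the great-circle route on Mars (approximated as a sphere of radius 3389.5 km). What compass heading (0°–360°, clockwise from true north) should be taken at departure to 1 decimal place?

140.3°

Δλ = 125.146° = 2.1842 rad.
y = sin Δλ · cos φ₂ = (0.8177)(0.2597) = 0.2123
x = cos φ₁ sin φ₂ − sin φ₁ cos φ₂ cos Δλ = (0.4059)(-0.9657) − (0.9139)(0.2597)(-0.5757) = -0.2553
θ = atan2(y, x) = 140.26°, so the bearing is 140.3°.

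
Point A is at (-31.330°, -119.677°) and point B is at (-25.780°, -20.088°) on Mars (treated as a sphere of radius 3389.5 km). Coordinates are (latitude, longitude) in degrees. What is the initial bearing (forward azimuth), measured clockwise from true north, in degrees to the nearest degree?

Δλ = 99.589° = 1.7382 rad.
y = sin Δλ · cos φ₂ = (0.9860)(0.9005) = 0.8879
x = cos φ₁ sin φ₂ − sin φ₁ cos φ₂ cos Δλ = (0.8542)(-0.4349) − (-0.5200)(0.9005)(-0.1666) = -0.4495
θ = atan2(y, x) = 116.85°, so the bearing is 117°.

117°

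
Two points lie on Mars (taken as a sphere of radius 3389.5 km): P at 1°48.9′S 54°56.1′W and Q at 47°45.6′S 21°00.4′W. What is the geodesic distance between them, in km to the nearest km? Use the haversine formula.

3223 km

With latitudes φ₁ = -1.815°, φ₂ = -47.760° and longitude difference Δλ = 33.928°:
Haversine: a = sin²(Δφ/2) + cos φ₁ cos φ₂ sin²(Δλ/2) = 0.1523 + (0.9995)(0.6722)(0.0851) = 0.20953.
Central angle c = 2·arcsin(√a) = 0.95090 rad.
Distance = R·c = 3389.5 × 0.9509 ≈ 3223 km.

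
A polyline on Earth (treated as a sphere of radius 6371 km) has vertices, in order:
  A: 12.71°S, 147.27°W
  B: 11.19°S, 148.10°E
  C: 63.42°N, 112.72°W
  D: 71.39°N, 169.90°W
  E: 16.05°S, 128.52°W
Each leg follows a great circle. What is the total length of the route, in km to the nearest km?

Leg A→B: central angle 1.1010 rad, distance 7014.4 km.
Leg B→C: central angle 1.8169 rad, distance 11575.2 km.
Leg C→D: central angle 0.3899 rad, distance 2484.1 km.
Leg D→E: central angle 1.6027 rad, distance 10210.8 km.
Total: 7014.4 + 11575.2 + 2484.1 + 10210.8 ≈ 31285 km.

31285 km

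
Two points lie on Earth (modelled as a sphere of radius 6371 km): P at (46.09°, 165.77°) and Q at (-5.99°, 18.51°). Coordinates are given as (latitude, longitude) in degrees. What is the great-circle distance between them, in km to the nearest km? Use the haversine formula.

With latitudes φ₁ = 46.090°, φ₂ = -5.990° and longitude difference Δλ = -147.260°:
Haversine: a = sin²(Δφ/2) + cos φ₁ cos φ₂ sin²(Δλ/2) = 0.1927 + (0.6935)(0.9945)(0.9206) = 0.82767.
Central angle c = 2·arcsin(√a) = 2.28544 rad.
Distance = R·c = 6371 × 2.2854 ≈ 14561 km.

14561 km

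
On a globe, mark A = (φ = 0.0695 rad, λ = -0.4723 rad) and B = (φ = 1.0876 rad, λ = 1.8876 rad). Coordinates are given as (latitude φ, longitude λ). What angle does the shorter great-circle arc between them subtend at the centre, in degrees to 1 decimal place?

Let φ₁ = 0.0695 rad, φ₂ = 1.0876 rad, and Δλ = 2.3599 rad.
cos c = sin φ₁ sin φ₂ + cos φ₁ cos φ₂ cos Δλ = (0.0694)(0.8855) + (0.9976)(0.4646)(-0.7097) = -0.26746,
so c = arccos(-0.26746) = 1.84155 rad.
So the angular separation is 105.5°.

105.5°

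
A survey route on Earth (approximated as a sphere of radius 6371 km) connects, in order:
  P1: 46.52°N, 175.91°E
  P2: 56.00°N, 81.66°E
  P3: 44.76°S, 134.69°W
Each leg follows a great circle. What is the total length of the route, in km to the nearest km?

23314 km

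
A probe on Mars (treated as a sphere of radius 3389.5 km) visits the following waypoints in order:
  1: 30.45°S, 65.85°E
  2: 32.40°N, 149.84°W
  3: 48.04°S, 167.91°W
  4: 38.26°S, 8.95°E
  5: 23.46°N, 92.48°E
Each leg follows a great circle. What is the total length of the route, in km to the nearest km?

Leg 1→2: central angle 2.6114 rad, distance 8851.4 km.
Leg 2→3: central angle 1.4321 rad, distance 4854.2 km.
Leg 3→4: central angle 1.6346 rad, distance 5540.4 km.
Leg 4→5: central angle 1.7369 rad, distance 5887.3 km.
Total: 8851.4 + 4854.2 + 5540.4 + 5887.3 ≈ 25133 km.

25133 km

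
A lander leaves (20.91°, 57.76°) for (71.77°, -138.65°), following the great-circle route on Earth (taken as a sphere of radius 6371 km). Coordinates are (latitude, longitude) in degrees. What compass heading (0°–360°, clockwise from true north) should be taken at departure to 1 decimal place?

With φ₁ = 0.3649, φ₂ = 1.2526, Δλ = 2.8552 rad, the forward-azimuth formula gives
θ = atan2( sin Δλ cos φ₂ , cos φ₁ sin φ₂ − sin φ₁ cos φ₂ cos Δλ ) = atan2(0.0884, 0.9944) = 5.08°.
So the initial bearing is 5.1°.

5.1°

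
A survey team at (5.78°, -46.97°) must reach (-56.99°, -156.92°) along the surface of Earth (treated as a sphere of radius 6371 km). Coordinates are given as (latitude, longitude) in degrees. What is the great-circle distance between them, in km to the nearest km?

In radians: φ₁ = 0.1009, φ₂ = -0.9947, Δλ = -109.950° = -1.9190 rad.
cos c = sin φ₁ sin φ₂ + cos φ₁ cos φ₂ cos Δλ = (0.1007)(-0.8386) + (0.9949)(0.5448)(-0.3412) = -0.26939,
so c = arccos(-0.26939) = 1.84355 rad.
Distance = R·c = 6371 × 1.8436 ≈ 11745 km.

11745 km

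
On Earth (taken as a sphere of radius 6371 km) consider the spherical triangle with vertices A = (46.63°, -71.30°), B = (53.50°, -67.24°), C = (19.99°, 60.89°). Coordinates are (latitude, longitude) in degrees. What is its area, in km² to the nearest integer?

2562523 km²

Side lengths (central angles): a = 1.6412, b = 1.7568, c = 0.1282 rad; semiperimeter s = 1.7631.
By l'Huilier's theorem, tan(E/4) = √[tan(s/2) tan((s−a)/2) tan((s−b)/2) tan((s−c)/2)], giving spherical excess E = 0.0631 rad.
Area = E·R² = 0.0631 × (6371)² ≈ 2562523 km².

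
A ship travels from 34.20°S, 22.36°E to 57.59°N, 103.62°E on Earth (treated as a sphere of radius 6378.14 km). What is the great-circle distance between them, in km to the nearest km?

12693 km

In radians: φ₁ = -0.5969, φ₂ = 1.0051, Δλ = 81.260° = 1.4183 rad.
Haversine: a = sin²(Δφ/2) + cos φ₁ cos φ₂ sin²(Δλ/2) = 0.5156 + (0.8271)(0.5360)(0.4240) = 0.70359.
Central angle c = 2·arcsin(√a) = 1.99015 rad.
Distance = R·c = 6378.14 × 1.9902 ≈ 12693 km.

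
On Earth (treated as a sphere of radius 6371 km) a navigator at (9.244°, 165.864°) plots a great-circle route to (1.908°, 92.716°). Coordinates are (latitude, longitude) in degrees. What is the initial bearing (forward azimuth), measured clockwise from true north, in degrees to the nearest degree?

269°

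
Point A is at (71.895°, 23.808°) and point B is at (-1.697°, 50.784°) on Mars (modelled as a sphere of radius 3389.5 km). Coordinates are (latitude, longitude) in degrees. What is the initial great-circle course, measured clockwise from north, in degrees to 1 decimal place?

152.1°

With φ₁ = 1.2548, φ₂ = -0.0296, Δλ = 0.4708 rad, the forward-azimuth formula gives
θ = atan2( sin Δλ cos φ₂ , cos φ₁ sin φ₂ − sin φ₁ cos φ₂ cos Δλ ) = atan2(0.4534, -0.8559) = 152.09°.
So the initial bearing is 152.1°.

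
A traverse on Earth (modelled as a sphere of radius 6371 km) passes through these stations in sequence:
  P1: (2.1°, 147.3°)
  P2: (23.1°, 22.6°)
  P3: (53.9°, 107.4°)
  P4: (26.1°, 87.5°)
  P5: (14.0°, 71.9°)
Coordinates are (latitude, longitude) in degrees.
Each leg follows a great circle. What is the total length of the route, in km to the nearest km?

Leg P1→P2: central angle 2.1047 rad, distance 13409.1 km.
Leg P2→P3: central angle 1.1960 rad, distance 7619.4 km.
Leg P3→P4: central angle 0.5491 rad, distance 3498.4 km.
Leg P4→P5: central angle 0.3311 rad, distance 2109.4 km.
Total: 13409.1 + 7619.4 + 3498.4 + 2109.4 ≈ 26636 km.

26636 km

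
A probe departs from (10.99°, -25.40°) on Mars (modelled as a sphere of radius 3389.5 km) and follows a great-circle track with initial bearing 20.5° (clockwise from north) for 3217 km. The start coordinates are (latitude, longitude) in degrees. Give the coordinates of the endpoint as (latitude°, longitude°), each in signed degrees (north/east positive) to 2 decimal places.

59.15°, 8.32°

Angular distance δ = d/R = 3217/3389.5 = 0.94911 rad; initial bearing θ = 0.3578 rad.
sin φ₂ = sin φ₁ cos δ + cos φ₁ sin δ cos θ = (0.1906)(0.5824) + (0.9817)(0.8129)(0.9367) = 0.8585, so φ₂ = 59.15°.
Δλ = atan2(sin θ sin δ cos φ₁, cos δ − sin φ₁ sin φ₂) = atan2(0.2795, 0.4187) = 33.718°.
λ₂ = -25.400° + 33.718° = 8.32°.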